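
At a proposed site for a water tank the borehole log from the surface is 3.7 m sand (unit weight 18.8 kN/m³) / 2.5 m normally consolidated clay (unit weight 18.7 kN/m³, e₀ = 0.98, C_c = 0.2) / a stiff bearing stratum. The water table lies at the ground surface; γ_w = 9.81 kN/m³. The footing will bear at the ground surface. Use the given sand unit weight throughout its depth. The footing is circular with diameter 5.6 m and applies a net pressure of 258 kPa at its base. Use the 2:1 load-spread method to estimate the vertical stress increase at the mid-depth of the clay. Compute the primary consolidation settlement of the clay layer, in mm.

Mid-depth of clay below the ground surface: z = 3.7 + 2.5/2 = 4.95 m.
Total vertical stress at mid-clay: σ_v = 18.8×3.7 + 18.7×1.25 = 92.935 kPa.
Pore pressure: u = 9.81×(4.95 − 0) = 48.56 kPa.
Initial effective stress: σ'_0 = σ_v − u = 92.935 − 48.56 = 44.375 kPa.
Stress increase at mid-clay by the 2:1 spreading method:
Δσ ≈ qD²/(D+z)² = 258×5.6²/(5.6+4.95)² = 72.693 kPa
Final effective stress: σ'_f = σ'_0 + Δσ = 44.375 + 72.693 = 117.07 kPa.
Normally consolidated clay, so the full stress increment lies on the virgin compression line:
S_c = C_c·H/(1+e₀)·log₁₀(σ'_f/σ'_0) = 0.2×2.5/(1+0.98)×log₁₀(117.07/44.375)
    = 0.25253 × 0.42131 = 0.1064 m

S_c ≈ 106 mm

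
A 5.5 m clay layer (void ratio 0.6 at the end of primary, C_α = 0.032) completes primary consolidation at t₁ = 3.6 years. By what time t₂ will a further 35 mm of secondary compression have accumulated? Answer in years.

S_s = C_α·H/(1+e_p)·log₁₀(t₂/t₁) ⇒ log₁₀(t₂/t₁) = S_s·(1+e_p)/(C_α·H).
log₁₀(t₂/t₁) = 0.035 × (1+0.6) / (0.032×5.5) = 0.3182
t₂ = t₁ × 10^0.3182 = 3.6 × 2.081 = 7.49 years

t₂ ≈ 7.49 years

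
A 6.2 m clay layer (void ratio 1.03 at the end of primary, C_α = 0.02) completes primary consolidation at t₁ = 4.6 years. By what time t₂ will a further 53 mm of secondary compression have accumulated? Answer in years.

t₂ ≈ 33.9 years

S_s = C_α·H/(1+e_p)·log₁₀(t₂/t₁) ⇒ log₁₀(t₂/t₁) = S_s·(1+e_p)/(C_α·H).
log₁₀(t₂/t₁) = 0.053 × (1+1.03) / (0.02×6.2) = 0.8677
t₂ = t₁ × 10^0.8677 = 4.6 × 7.373 = 33.92 years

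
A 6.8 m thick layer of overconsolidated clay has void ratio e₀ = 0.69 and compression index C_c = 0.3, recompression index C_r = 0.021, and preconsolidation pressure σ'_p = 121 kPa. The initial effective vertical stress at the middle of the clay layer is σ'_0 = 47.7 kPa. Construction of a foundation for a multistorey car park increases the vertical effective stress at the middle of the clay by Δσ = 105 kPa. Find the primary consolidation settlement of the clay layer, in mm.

S_c ≈ 156 mm

Final effective stress: σ'_f = 47.7 + 105 = 152.7 kPa.
σ'_f = 152.7 > σ'_p = 121 kPa, so the stress path crosses the preconsolidation pressure — recompression up to σ'_p, then virgin compression beyond:
S_c = H/(1+e₀)·[C_r·log₁₀(σ'_p/σ'_0) + C_c·log₁₀(σ'_f/σ'_p)]
    = 6.8/1.69 × [0.021×log₁₀(121/47.7) + 0.3×log₁₀(152.7/121)]
    = 4.0237 × [0.0084896 + 0.030316] = 0.1561 m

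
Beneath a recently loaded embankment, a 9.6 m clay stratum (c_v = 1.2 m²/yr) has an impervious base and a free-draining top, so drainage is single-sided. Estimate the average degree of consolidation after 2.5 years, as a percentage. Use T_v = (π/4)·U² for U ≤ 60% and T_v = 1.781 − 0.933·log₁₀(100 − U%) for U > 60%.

Drainage path length: H_d = H = 9.6 m (single drainage).
T_v = c_v·t/H_d² = 1.2×2.5/9.6² = 0.032552.
T_v = 0.032552 corresponds to the U ≤ 60% branch:
U = √(4T_v/π) = 0.2036

U ≈ 20.4 %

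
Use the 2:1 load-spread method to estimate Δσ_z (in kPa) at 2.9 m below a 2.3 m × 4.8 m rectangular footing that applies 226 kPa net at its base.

Δσ_z ≈ 62.3 kPa

By the 2:1 method the load spreads at 1 horizontal : 2 vertical, so at depth z the loaded area has grown by z in each plan dimension:
Δσ = qBL/((B+z)(L+z)) = 226×2.3×4.8/((2.3+2.9)(4.8+2.9)) = 62.314 kPa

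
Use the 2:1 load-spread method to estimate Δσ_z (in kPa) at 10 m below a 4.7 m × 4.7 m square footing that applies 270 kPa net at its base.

Δσ_z ≈ 27.6 kPa

By the 2:1 method the load spreads at 1 horizontal : 2 vertical, so at depth z the loaded area has grown by z in each plan dimension:
Δσ = qBL/((B+z)(L+z)) = 270×4.7×4.7/((4.7+10)(4.7+10)) = 27.601 kPa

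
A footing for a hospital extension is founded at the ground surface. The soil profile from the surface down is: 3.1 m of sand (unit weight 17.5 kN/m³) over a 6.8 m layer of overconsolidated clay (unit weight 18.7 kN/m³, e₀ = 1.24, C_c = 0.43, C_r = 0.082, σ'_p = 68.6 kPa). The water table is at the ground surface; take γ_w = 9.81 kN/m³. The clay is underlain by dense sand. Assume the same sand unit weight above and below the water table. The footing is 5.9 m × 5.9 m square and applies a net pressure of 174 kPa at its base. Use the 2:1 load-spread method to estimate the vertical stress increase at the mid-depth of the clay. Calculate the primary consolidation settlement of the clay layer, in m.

Mid-depth of clay below the ground surface: z = 3.1 + 6.8/2 = 6.5 m.
Total vertical stress at mid-clay: σ_v = 17.5×3.1 + 18.7×3.4 = 117.83 kPa.
Pore pressure: u = 9.81×(6.5 − 0) = 63.765 kPa.
Initial effective stress: σ'_0 = σ_v − u = 117.83 − 63.765 = 54.065 kPa.
Stress increase at mid-clay by the 2:1 spreading method:
Δσ = qBL/((B+z)(L+z)) = 174×5.9×5.9/((5.9+6.5)(5.9+6.5)) = 39.392 kPa
Final effective stress: σ'_f = 54.065 + 39.392 = 93.457 kPa.
σ'_f = 93.457 > σ'_p = 68.6 kPa, so the stress path crosses the preconsolidation pressure — recompression up to σ'_p, then virgin compression beyond:
S_c = H/(1+e₀)·[C_r·log₁₀(σ'_p/σ'_0) + C_c·log₁₀(σ'_f/σ'_p)]
    = 6.8/2.24 × [0.082×log₁₀(68.6/54.065) + 0.43×log₁₀(93.457/68.6)]
    = 3.0357 × [0.0084794 + 0.057744] = 0.201 m

S_c ≈ 0.201 m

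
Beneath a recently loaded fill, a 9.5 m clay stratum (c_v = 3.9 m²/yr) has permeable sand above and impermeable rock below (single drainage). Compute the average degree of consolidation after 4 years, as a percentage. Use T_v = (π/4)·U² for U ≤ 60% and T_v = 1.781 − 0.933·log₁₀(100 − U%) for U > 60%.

U ≈ 46.9 %

Drainage path length: H_d = H = 9.5 m (single drainage).
T_v = c_v·t/H_d² = 3.9×4/9.5² = 0.17285.
T_v = 0.17285 corresponds to the U ≤ 60% branch:
U = √(4T_v/π) = 0.4691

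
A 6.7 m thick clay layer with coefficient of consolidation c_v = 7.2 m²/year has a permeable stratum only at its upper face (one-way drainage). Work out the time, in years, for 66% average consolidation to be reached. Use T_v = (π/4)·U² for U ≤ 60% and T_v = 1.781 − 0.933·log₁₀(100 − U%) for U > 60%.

t ≈ 2.2 years

Drainage path length: H_d = H = 6.7 m (single drainage).
U > 60%: T_v = 1.781 − 0.933·log₁₀(100 − 66) = 0.35213.
t = T_v·H_d²/c_v = 0.35213×6.7²/7.2 = 2.195 years.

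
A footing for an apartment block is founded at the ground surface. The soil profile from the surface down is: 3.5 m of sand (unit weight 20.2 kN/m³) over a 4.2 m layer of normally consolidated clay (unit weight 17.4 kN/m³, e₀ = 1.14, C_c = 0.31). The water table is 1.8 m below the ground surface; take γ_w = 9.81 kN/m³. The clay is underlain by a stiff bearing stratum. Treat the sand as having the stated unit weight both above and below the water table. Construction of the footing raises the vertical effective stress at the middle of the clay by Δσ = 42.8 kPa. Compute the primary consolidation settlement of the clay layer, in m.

Mid-depth of clay below the ground surface: z = 3.5 + 4.2/2 = 5.6 m.
Total vertical stress at mid-clay: σ_v = 20.2×3.5 + 17.4×2.1 = 107.24 kPa.
Pore pressure: u = 9.81×(5.6 − 1.8) = 37.278 kPa.
Initial effective stress: σ'_0 = σ_v − u = 107.24 − 37.278 = 69.962 kPa.
Final effective stress: σ'_f = σ'_0 + Δσ = 69.962 + 42.8 = 112.76 kPa.
Normally consolidated clay, so the full stress increment lies on the virgin compression line:
S_c = C_c·H/(1+e₀)·log₁₀(σ'_f/σ'_0) = 0.31×4.2/(1+1.14)×log₁₀(112.76/69.962)
    = 0.60841 × 0.20729 = 0.1261 m

S_c ≈ 0.126 m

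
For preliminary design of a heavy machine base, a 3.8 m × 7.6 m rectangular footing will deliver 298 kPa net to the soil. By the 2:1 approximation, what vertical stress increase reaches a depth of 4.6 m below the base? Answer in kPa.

By the 2:1 method the load spreads at 1 horizontal : 2 vertical, so at depth z the loaded area has grown by z in each plan dimension:
Δσ = qBL/((B+z)(L+z)) = 298×3.8×7.6/((3.8+4.6)(7.6+4.6)) = 83.98 kPa

Δσ_z ≈ 84 kPa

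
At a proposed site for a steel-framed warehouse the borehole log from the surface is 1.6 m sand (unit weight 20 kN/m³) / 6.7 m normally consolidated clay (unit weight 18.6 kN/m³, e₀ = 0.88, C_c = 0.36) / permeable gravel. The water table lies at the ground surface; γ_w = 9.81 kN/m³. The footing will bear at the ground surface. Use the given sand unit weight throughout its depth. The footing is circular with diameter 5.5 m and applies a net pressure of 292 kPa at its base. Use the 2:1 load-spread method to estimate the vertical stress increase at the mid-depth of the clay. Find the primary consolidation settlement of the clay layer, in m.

S_c ≈ 0.567 m

Mid-depth of clay below the ground surface: z = 1.6 + 6.7/2 = 4.95 m.
Total vertical stress at mid-clay: σ_v = 20×1.6 + 18.6×3.35 = 94.31 kPa.
Pore pressure: u = 9.81×(4.95 − 0) = 48.56 kPa.
Initial effective stress: σ'_0 = σ_v − u = 94.31 − 48.56 = 45.75 kPa.
Stress increase at mid-clay by the 2:1 spreading method:
Δσ ≈ qD²/(D+z)² = 292×5.5²/(5.5+4.95)² = 80.886 kPa
Final effective stress: σ'_f = σ'_0 + Δσ = 45.75 + 80.886 = 126.64 kPa.
Normally consolidated clay, so the full stress increment lies on the virgin compression line:
S_c = C_c·H/(1+e₀)·log₁₀(σ'_f/σ'_0) = 0.36×6.7/(1+0.88)×log₁₀(126.64/45.75)
    = 1.283 × 0.44218 = 0.5673 m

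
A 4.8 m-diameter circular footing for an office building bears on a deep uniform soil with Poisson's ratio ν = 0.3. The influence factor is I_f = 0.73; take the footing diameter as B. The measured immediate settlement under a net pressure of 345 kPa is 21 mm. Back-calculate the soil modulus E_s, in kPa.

S_e = q·B·(1−ν²)/E_s · I_f  ⇒  E_s = q·B·(1−ν²)·I_f / S_e.
E_s = 345 × 4.8 × 0.91 × 0.73 / 0.021 = 52380 kPa

E_s ≈ 52400 kPa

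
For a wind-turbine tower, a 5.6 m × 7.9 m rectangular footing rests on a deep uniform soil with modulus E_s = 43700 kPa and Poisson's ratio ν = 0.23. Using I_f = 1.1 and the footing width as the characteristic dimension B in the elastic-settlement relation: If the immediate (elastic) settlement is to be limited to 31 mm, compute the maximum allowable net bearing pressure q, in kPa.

q ≈ 232 kPa

S_e = q·B·(1−ν²)/E_s · I_f  ⇒  q = S_e·E_s / (B·(1−ν²)·I_f).
q = 0.031 × 43700 / (5.6 × 0.9471 × 1.1) = 232.2 kPa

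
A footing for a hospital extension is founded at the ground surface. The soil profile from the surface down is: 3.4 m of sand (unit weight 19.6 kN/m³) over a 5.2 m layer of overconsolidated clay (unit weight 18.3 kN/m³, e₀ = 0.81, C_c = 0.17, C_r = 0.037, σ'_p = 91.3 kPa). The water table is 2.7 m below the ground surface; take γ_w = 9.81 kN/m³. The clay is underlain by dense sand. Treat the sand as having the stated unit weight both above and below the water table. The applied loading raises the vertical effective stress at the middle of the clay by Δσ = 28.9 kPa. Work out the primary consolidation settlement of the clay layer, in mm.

S_c ≈ 46 mm

Mid-depth of clay below the ground surface: z = 3.4 + 5.2/2 = 6 m.
Total vertical stress at mid-clay: σ_v = 19.6×3.4 + 18.3×2.6 = 114.22 kPa.
Pore pressure: u = 9.81×(6 − 2.7) = 32.373 kPa.
Initial effective stress: σ'_0 = σ_v − u = 114.22 − 32.373 = 81.847 kPa.
Final effective stress: σ'_f = 81.847 + 28.9 = 110.75 kPa.
σ'_f = 110.75 > σ'_p = 91.3 kPa, so the stress path crosses the preconsolidation pressure — recompression up to σ'_p, then virgin compression beyond:
S_c = H/(1+e₀)·[C_r·log₁₀(σ'_p/σ'_0) + C_c·log₁₀(σ'_f/σ'_p)]
    = 5.2/1.81 × [0.037×log₁₀(91.3/81.847) + 0.17×log₁₀(110.75/91.3)]
    = 2.8729 × [0.0017563 + 0.014258] = 0.04601 m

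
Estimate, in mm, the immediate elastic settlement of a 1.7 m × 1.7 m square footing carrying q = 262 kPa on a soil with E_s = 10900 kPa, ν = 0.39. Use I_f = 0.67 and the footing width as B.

Immediate (elastic) settlement: S_e = q·B·(1−ν²)/E_s · I_f.
S_e = 262 × 1.7 × (1 − 0.39²) / 10900 × 0.67
    = 262 × 1.7 × 0.8479 / 10900 × 0.67
    = 0.02321 m = 23.21 mm

S_e ≈ 23.2 mm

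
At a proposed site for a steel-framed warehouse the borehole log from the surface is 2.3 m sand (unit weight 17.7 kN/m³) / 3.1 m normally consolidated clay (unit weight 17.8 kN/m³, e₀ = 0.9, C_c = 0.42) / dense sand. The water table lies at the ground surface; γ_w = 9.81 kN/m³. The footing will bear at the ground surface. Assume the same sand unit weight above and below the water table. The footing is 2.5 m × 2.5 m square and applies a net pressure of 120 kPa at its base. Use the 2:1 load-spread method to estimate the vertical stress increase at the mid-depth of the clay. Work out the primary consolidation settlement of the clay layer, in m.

S_c ≈ 0.142 m

Mid-depth of clay below the ground surface: z = 2.3 + 3.1/2 = 3.85 m.
Total vertical stress at mid-clay: σ_v = 17.7×2.3 + 17.8×1.55 = 68.3 kPa.
Pore pressure: u = 9.81×(3.85 − 0) = 37.769 kPa.
Initial effective stress: σ'_0 = σ_v − u = 68.3 − 37.769 = 30.531 kPa.
Stress increase at mid-clay by the 2:1 spreading method:
Δσ = qBL/((B+z)(L+z)) = 120×2.5×2.5/((2.5+3.85)(2.5+3.85)) = 18.6 kPa
Final effective stress: σ'_f = σ'_0 + Δσ = 30.531 + 18.6 = 49.131 kPa.
Normally consolidated clay, so the full stress increment lies on the virgin compression line:
S_c = C_c·H/(1+e₀)·log₁₀(σ'_f/σ'_0) = 0.42×3.1/(1+0.9)×log₁₀(49.131/30.531)
    = 0.68526 × 0.20661 = 0.1416 m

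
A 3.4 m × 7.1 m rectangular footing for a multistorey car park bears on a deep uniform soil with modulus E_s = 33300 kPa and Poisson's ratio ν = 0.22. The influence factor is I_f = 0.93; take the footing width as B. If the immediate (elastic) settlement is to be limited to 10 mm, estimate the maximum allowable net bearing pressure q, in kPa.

S_e = q·B·(1−ν²)/E_s · I_f  ⇒  q = S_e·E_s / (B·(1−ν²)·I_f).
q = 0.01 × 33300 / (3.4 × 0.9516 × 0.93) = 110.7 kPa

q ≈ 111 kPa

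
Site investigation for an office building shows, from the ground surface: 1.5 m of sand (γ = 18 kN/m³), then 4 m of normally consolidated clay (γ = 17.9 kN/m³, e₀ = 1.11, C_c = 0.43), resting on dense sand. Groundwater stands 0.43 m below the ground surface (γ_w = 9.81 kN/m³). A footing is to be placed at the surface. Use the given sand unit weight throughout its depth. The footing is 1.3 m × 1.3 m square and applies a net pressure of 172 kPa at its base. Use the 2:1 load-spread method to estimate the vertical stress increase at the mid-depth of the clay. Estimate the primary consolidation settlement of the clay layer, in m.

Mid-depth of clay below the ground surface: z = 1.5 + 4/2 = 3.5 m.
Total vertical stress at mid-clay: σ_v = 18×1.5 + 17.9×2 = 62.8 kPa.
Pore pressure: u = 9.81×(3.5 − 0.43) = 30.117 kPa.
Initial effective stress: σ'_0 = σ_v − u = 62.8 − 30.117 = 32.683 kPa.
Stress increase at mid-clay by the 2:1 spreading method:
Δσ = qBL/((B+z)(L+z)) = 172×1.3×1.3/((1.3+3.5)(1.3+3.5)) = 12.616 kPa
Final effective stress: σ'_f = σ'_0 + Δσ = 32.683 + 12.616 = 45.299 kPa.
Normally consolidated clay, so the full stress increment lies on the virgin compression line:
S_c = C_c·H/(1+e₀)·log₁₀(σ'_f/σ'_0) = 0.43×4/(1+1.11)×log₁₀(45.299/32.683)
    = 0.81517 × 0.14177 = 0.1156 m

S_c ≈ 0.116 m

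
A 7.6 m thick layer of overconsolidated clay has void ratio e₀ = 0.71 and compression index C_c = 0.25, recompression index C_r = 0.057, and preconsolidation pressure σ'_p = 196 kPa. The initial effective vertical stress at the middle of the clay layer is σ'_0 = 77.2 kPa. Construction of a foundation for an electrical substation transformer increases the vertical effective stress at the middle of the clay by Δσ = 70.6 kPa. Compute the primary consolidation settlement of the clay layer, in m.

S_c ≈ 0.0715 m

Final effective stress: σ'_f = 77.2 + 70.6 = 147.8 kPa.
σ'_f = 147.8 ≤ σ'_p = 196 kPa, so the clay remains overconsolidated and only the recompression index applies:
S_c = C_r·H/(1+e₀)·log₁₀(σ'_f/σ'_0) = 0.057×7.6/1.71×log₁₀(147.8/77.2)
    = 0.25333 × 0.28206 = 0.07145 m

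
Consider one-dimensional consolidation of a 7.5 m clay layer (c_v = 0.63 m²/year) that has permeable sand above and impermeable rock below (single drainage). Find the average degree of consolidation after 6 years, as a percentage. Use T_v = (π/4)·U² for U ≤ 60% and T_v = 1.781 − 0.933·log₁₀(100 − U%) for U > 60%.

U ≈ 29.3 %

Drainage path length: H_d = H = 7.5 m (single drainage).
T_v = c_v·t/H_d² = 0.63×6/7.5² = 0.0672.
T_v = 0.0672 corresponds to the U ≤ 60% branch:
U = √(4T_v/π) = 0.2925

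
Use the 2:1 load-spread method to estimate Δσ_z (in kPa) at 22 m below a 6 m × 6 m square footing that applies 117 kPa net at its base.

Δσ_z ≈ 5.37 kPa

By the 2:1 method the load spreads at 1 horizontal : 2 vertical, so at depth z the loaded area has grown by z in each plan dimension:
Δσ = qBL/((B+z)(L+z)) = 117×6×6/((6+22)(6+22)) = 5.3724 kPa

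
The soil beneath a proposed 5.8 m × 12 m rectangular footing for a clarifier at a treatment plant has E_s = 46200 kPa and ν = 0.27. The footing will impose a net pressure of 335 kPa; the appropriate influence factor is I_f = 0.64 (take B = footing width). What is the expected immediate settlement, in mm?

S_e ≈ 25 mm

Immediate (elastic) settlement: S_e = q·B·(1−ν²)/E_s · I_f.
S_e = 335 × 5.8 × (1 − 0.27²) / 46200 × 0.64
    = 335 × 5.8 × 0.9271 / 46200 × 0.64
    = 0.02495 m = 24.95 mm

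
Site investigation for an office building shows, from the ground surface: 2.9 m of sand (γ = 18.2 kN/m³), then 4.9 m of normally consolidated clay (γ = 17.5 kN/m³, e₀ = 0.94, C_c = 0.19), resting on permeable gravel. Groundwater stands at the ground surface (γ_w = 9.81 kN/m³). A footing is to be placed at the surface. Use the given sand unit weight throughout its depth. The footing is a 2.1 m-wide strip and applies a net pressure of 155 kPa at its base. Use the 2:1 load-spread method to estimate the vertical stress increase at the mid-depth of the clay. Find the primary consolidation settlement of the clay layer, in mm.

Mid-depth of clay below the ground surface: z = 2.9 + 4.9/2 = 5.35 m.
Total vertical stress at mid-clay: σ_v = 18.2×2.9 + 17.5×2.45 = 95.655 kPa.
Pore pressure: u = 9.81×(5.35 − 0) = 52.483 kPa.
Initial effective stress: σ'_0 = σ_v − u = 95.655 − 52.483 = 43.172 kPa.
Stress increase at mid-clay by the 2:1 spreading method:
Δσ = qB/(B+z) = 155×2.1/(2.1+5.35) = 43.691 kPa
Final effective stress: σ'_f = σ'_0 + Δσ = 43.172 + 43.691 = 86.863 kPa.
Normally consolidated clay, so the full stress increment lies on the virgin compression line:
S_c = C_c·H/(1+e₀)·log₁₀(σ'_f/σ'_0) = 0.19×4.9/(1+0.94)×log₁₀(86.863/43.172)
    = 0.4799 × 0.30363 = 0.1457 m

S_c ≈ 146 mm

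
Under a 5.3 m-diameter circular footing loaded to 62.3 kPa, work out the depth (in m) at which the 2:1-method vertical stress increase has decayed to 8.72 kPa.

z ≈ 8.87 m

2:1 spreading — at depth z the loaded area has grown by z in each plan dimension:
qD²/(D+z)² = Δσ_z ⇒ z = D(√(q/Δσ_z) − 1) = 5.3×(√(62.3/8.72) − 1) = 8.866 m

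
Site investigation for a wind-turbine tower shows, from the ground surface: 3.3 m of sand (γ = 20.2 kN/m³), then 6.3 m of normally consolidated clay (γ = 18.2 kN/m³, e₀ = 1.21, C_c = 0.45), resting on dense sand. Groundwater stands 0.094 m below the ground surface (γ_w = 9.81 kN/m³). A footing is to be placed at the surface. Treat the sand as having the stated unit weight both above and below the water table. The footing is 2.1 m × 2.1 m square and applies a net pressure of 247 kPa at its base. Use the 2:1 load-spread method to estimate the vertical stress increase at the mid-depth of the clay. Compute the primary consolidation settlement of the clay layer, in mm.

Mid-depth of clay below the ground surface: z = 3.3 + 6.3/2 = 6.45 m.
Total vertical stress at mid-clay: σ_v = 20.2×3.3 + 18.2×3.15 = 123.99 kPa.
Pore pressure: u = 9.81×(6.45 − 0.094) = 62.352 kPa.
Initial effective stress: σ'_0 = σ_v − u = 123.99 − 62.352 = 61.638 kPa.
Stress increase at mid-clay by the 2:1 spreading method:
Δσ = qBL/((B+z)(L+z)) = 247×2.1×2.1/((2.1+6.45)(2.1+6.45)) = 14.901 kPa
Final effective stress: σ'_f = σ'_0 + Δσ = 61.638 + 14.901 = 76.539 kPa.
Normally consolidated clay, so the full stress increment lies on the virgin compression line:
S_c = C_c·H/(1+e₀)·log₁₀(σ'_f/σ'_0) = 0.45×6.3/(1+1.21)×log₁₀(76.539/61.638)
    = 1.2828 × 0.094034 = 0.1206 m

S_c ≈ 121 mm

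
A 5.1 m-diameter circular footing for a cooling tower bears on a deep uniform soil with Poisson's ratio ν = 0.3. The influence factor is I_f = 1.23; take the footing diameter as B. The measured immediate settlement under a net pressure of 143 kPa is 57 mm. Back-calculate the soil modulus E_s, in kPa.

S_e = q·B·(1−ν²)/E_s · I_f  ⇒  E_s = q·B·(1−ν²)·I_f / S_e.
E_s = 143 × 5.1 × 0.91 × 1.23 / 0.057 = 14320 kPa

E_s ≈ 14300 kPa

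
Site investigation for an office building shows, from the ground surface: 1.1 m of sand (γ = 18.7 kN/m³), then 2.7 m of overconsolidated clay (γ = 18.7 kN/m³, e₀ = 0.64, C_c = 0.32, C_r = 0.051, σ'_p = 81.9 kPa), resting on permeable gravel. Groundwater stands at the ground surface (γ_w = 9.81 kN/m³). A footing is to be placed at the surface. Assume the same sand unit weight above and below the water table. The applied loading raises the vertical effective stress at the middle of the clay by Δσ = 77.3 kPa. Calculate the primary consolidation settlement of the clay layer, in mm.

Mid-depth of clay below the ground surface: z = 1.1 + 2.7/2 = 2.45 m.
Total vertical stress at mid-clay: σ_v = 18.7×1.1 + 18.7×1.35 = 45.815 kPa.
Pore pressure: u = 9.81×(2.45 − 0) = 24.035 kPa.
Initial effective stress: σ'_0 = σ_v − u = 45.815 − 24.035 = 21.78 kPa.
Final effective stress: σ'_f = 21.78 + 77.3 = 99.08 kPa.
σ'_f = 99.08 > σ'_p = 81.9 kPa, so the stress path crosses the preconsolidation pressure — recompression up to σ'_p, then virgin compression beyond:
S_c = H/(1+e₀)·[C_r·log₁₀(σ'_p/σ'_0) + C_c·log₁₀(σ'_f/σ'_p)]
    = 2.7/1.64 × [0.051×log₁₀(81.9/21.78) + 0.32×log₁₀(99.08/81.9)]
    = 1.6463 × [0.029337 + 0.026465] = 0.09187 m

S_c ≈ 91.9 mm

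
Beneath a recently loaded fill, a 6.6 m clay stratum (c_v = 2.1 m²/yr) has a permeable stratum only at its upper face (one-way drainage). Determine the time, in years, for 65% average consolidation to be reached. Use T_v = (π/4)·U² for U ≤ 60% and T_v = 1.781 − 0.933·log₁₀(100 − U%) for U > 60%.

t ≈ 7.06 years

Drainage path length: H_d = H = 6.6 m (single drainage).
U > 60%: T_v = 1.781 − 0.933·log₁₀(100 − 65) = 0.34038.
t = T_v·H_d²/c_v = 0.34038×6.6²/2.1 = 7.06 years.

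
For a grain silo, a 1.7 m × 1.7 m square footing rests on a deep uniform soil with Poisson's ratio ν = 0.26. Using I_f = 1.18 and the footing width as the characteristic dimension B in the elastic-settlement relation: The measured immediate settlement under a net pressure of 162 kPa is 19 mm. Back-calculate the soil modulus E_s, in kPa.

S_e = q·B·(1−ν²)/E_s · I_f  ⇒  E_s = q·B·(1−ν²)·I_f / S_e.
E_s = 162 × 1.7 × 0.9324 × 1.18 / 0.019 = 15950 kPa

E_s ≈ 15900 kPa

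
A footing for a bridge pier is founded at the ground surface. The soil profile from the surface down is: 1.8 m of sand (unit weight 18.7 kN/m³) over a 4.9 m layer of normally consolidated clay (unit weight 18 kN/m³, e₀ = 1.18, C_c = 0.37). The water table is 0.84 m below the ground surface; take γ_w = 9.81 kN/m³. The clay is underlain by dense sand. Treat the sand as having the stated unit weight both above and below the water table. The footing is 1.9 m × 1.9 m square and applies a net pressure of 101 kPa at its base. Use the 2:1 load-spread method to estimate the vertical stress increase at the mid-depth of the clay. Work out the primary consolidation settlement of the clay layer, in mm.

Mid-depth of clay below the ground surface: z = 1.8 + 4.9/2 = 4.25 m.
Total vertical stress at mid-clay: σ_v = 18.7×1.8 + 18×2.45 = 77.76 kPa.
Pore pressure: u = 9.81×(4.25 − 0.84) = 33.452 kPa.
Initial effective stress: σ'_0 = σ_v − u = 77.76 − 33.452 = 44.308 kPa.
Stress increase at mid-clay by the 2:1 spreading method:
Δσ = qBL/((B+z)(L+z)) = 101×1.9×1.9/((1.9+4.25)(1.9+4.25)) = 9.64 kPa
Final effective stress: σ'_f = σ'_0 + Δσ = 44.308 + 9.64 = 53.948 kPa.
Normally consolidated clay, so the full stress increment lies on the virgin compression line:
S_c = C_c·H/(1+e₀)·log₁₀(σ'_f/σ'_0) = 0.37×4.9/(1+1.18)×log₁₀(53.948/44.308)
    = 0.83165 × 0.085493 = 0.0711 m

S_c ≈ 71.1 mm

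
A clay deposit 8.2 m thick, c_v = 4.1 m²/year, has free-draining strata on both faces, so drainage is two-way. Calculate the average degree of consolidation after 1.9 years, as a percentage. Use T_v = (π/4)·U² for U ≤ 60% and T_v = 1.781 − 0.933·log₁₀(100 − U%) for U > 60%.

U ≈ 74.2 %

Drainage path length: H_d = H/2 = 4.1 m (double drainage).
T_v = c_v·t/H_d² = 4.1×1.9/4.1² = 0.46341.
T_v = 0.46341 corresponds to the U > 60% branch:
U = 1 − 10^((1.781 − T_v)/0.933)/100 = 0.7417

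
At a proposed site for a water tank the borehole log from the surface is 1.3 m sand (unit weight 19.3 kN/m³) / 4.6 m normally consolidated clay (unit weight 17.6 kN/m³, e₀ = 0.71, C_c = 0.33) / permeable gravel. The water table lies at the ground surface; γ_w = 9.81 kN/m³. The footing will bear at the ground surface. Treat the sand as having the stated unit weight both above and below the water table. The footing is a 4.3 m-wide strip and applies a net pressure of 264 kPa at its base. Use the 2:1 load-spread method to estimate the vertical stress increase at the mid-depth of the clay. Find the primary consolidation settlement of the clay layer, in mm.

S_c ≈ 674 mm

Mid-depth of clay below the ground surface: z = 1.3 + 4.6/2 = 3.6 m.
Total vertical stress at mid-clay: σ_v = 19.3×1.3 + 17.6×2.3 = 65.57 kPa.
Pore pressure: u = 9.81×(3.6 − 0) = 35.316 kPa.
Initial effective stress: σ'_0 = σ_v − u = 65.57 − 35.316 = 30.254 kPa.
Stress increase at mid-clay by the 2:1 spreading method:
Δσ = qB/(B+z) = 264×4.3/(4.3+3.6) = 143.7 kPa
Final effective stress: σ'_f = σ'_0 + Δσ = 30.254 + 143.7 = 173.95 kPa.
Normally consolidated clay, so the full stress increment lies on the virgin compression line:
S_c = C_c·H/(1+e₀)·log₁₀(σ'_f/σ'_0) = 0.33×4.6/(1+0.71)×log₁₀(173.95/30.254)
    = 0.88772 × 0.75964 = 0.6743 m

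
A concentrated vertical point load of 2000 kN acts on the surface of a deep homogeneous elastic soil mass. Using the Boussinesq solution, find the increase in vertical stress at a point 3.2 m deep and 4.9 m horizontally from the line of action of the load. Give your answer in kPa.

Δσ_z ≈ 4.56 kPa

Boussinesq vertical stress below a point load on an elastic half-space:
Δσ_z = 3P/(2πz²) · [1 + (r/z)²]^(−5/2)
r/z = 4.9/3.2 = 1.5312; [1+(r/z)²]^(−5/2) = 0.048876.
Δσ_z = 3×2000/(2π×3.2²) × 0.048876 = 93.255 × 0.048876 = 4.558 kPa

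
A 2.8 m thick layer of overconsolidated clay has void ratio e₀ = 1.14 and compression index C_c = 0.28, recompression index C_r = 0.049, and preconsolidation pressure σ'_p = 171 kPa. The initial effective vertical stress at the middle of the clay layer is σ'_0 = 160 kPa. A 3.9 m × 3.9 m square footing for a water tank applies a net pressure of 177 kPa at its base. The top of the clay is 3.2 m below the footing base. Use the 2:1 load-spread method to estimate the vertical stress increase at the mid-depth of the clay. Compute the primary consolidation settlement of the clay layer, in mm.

S_c ≈ 24.6 mm

Mid-depth of clay below the footing base: z = 3.2 + 2.8/2 = 4.6 m.
Stress increase at mid-clay by the 2:1 spreading method:
Δσ = qBL/((B+z)(L+z)) = 177×3.9×3.9/((3.9+4.6)(3.9+4.6)) = 37.262 kPa
Final effective stress: σ'_f = 160 + 37.262 = 197.26 kPa.
σ'_f = 197.26 > σ'_p = 171 kPa, so the stress path crosses the preconsolidation pressure — recompression up to σ'_p, then virgin compression beyond:
S_c = H/(1+e₀)·[C_r·log₁₀(σ'_p/σ'_0) + C_c·log₁₀(σ'_f/σ'_p)]
    = 2.8/2.14 × [0.049×log₁₀(171/160) + 0.28×log₁₀(197.26/171)]
    = 1.3084 × [0.0014149 + 0.017372] = 0.02458 m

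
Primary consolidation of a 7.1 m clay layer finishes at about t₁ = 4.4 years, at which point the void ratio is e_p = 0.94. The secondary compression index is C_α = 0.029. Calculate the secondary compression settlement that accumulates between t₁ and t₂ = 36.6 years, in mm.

S_s ≈ 97.6 mm

Secondary compression: S_s = C_α·H/(1+e_p)·log₁₀(t₂/t₁)
S_s = 0.029×7.1/(1+0.94)×log₁₀(36.6/4.4)
    = 0.1061 × 0.92 = 0.09765 m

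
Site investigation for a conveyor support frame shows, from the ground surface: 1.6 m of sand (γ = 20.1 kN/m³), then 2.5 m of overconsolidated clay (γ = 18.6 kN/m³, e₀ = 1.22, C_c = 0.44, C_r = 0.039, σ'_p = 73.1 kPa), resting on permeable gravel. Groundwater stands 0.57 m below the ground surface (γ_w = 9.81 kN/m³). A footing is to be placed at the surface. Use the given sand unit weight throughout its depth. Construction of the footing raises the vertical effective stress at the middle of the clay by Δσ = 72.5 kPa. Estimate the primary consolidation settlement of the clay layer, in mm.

S_c ≈ 94.2 mm

Mid-depth of clay below the ground surface: z = 1.6 + 2.5/2 = 2.85 m.
Total vertical stress at mid-clay: σ_v = 20.1×1.6 + 18.6×1.25 = 55.41 kPa.
Pore pressure: u = 9.81×(2.85 − 0.57) = 22.367 kPa.
Initial effective stress: σ'_0 = σ_v − u = 55.41 − 22.367 = 33.043 kPa.
Final effective stress: σ'_f = 33.043 + 72.5 = 105.54 kPa.
σ'_f = 105.54 > σ'_p = 73.1 kPa, so the stress path crosses the preconsolidation pressure — recompression up to σ'_p, then virgin compression beyond:
S_c = H/(1+e₀)·[C_r·log₁₀(σ'_p/σ'_0) + C_c·log₁₀(σ'_f/σ'_p)]
    = 2.5/2.22 × [0.039×log₁₀(73.1/33.043) + 0.44×log₁₀(105.54/73.1)]
    = 1.1261 × [0.013449 + 0.07018] = 0.09417 m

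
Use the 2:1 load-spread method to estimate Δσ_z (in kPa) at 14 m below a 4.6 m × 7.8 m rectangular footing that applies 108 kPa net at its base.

Δσ_z ≈ 9.56 kPa

By the 2:1 method the load spreads at 1 horizontal : 2 vertical, so at depth z the loaded area has grown by z in each plan dimension:
Δσ = qBL/((B+z)(L+z)) = 108×4.6×7.8/((4.6+14)(7.8+14)) = 9.5567 kPa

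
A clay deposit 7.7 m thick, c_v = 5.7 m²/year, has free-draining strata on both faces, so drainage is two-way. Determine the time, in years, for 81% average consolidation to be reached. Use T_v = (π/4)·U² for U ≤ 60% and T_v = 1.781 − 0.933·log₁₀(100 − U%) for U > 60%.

Drainage path length: H_d = H/2 = 3.85 m (double drainage).
U > 60%: T_v = 1.781 − 0.933·log₁₀(100 − 81) = 0.58792.
t = T_v·H_d²/c_v = 0.58792×3.85²/5.7 = 1.529 years.

t ≈ 1.53 years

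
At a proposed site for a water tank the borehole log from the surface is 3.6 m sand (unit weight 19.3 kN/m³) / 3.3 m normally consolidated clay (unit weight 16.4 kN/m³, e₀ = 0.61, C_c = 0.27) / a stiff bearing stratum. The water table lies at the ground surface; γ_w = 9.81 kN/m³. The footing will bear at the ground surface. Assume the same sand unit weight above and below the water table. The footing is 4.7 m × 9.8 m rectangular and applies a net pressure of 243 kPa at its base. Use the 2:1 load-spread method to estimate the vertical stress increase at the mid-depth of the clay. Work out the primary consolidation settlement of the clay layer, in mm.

Mid-depth of clay below the ground surface: z = 3.6 + 3.3/2 = 5.25 m.
Total vertical stress at mid-clay: σ_v = 19.3×3.6 + 16.4×1.65 = 96.54 kPa.
Pore pressure: u = 9.81×(5.25 − 0) = 51.503 kPa.
Initial effective stress: σ'_0 = σ_v − u = 96.54 − 51.503 = 45.037 kPa.
Stress increase at mid-clay by the 2:1 spreading method:
Δσ = qBL/((B+z)(L+z)) = 243×4.7×9.8/((4.7+5.25)(9.8+5.25)) = 74.743 kPa
Final effective stress: σ'_f = σ'_0 + Δσ = 45.037 + 74.743 = 119.78 kPa.
Normally consolidated clay, so the full stress increment lies on the virgin compression line:
S_c = C_c·H/(1+e₀)·log₁₀(σ'_f/σ'_0) = 0.27×3.3/(1+0.61)×log₁₀(119.78/45.037)
    = 0.55342 × 0.42481 = 0.2351 m

S_c ≈ 235 mm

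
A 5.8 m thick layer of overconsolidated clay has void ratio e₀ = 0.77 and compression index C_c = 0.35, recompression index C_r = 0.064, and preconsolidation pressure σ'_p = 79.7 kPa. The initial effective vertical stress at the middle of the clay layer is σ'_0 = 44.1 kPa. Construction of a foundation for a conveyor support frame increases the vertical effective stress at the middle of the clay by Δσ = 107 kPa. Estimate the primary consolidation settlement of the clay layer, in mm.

S_c ≈ 373 mm

Final effective stress: σ'_f = 44.1 + 107 = 151.1 kPa.
σ'_f = 151.1 > σ'_p = 79.7 kPa, so the stress path crosses the preconsolidation pressure — recompression up to σ'_p, then virgin compression beyond:
S_c = H/(1+e₀)·[C_r·log₁₀(σ'_p/σ'_0) + C_c·log₁₀(σ'_f/σ'_p)]
    = 5.8/1.77 × [0.064×log₁₀(79.7/44.1) + 0.35×log₁₀(151.1/79.7)]
    = 3.2768 × [0.016449 + 0.097232] = 0.3725 m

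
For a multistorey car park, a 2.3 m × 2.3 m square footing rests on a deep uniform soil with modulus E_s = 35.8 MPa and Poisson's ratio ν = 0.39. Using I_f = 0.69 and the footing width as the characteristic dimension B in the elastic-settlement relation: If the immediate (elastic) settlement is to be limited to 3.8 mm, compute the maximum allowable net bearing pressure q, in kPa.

q ≈ 101 kPa

E_s = 35.8 MPa = 35800 kPa.
S_e = q·B·(1−ν²)/E_s · I_f  ⇒  q = S_e·E_s / (B·(1−ν²)·I_f).
q = 0.0038 × 35800 / (2.3 × 0.8479 × 0.69) = 101.1 kPa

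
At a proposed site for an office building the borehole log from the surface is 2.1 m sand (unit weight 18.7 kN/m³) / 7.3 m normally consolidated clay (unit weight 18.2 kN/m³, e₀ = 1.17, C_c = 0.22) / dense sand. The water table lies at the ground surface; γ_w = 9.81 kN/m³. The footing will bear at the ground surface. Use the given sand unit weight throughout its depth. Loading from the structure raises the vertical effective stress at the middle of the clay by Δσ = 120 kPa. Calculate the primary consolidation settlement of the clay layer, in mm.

Mid-depth of clay below the ground surface: z = 2.1 + 7.3/2 = 5.75 m.
Total vertical stress at mid-clay: σ_v = 18.7×2.1 + 18.2×3.65 = 105.7 kPa.
Pore pressure: u = 9.81×(5.75 − 0) = 56.408 kPa.
Initial effective stress: σ'_0 = σ_v − u = 105.7 − 56.408 = 49.292 kPa.
Final effective stress: σ'_f = σ'_0 + Δσ = 49.292 + 120 = 169.29 kPa.
Normally consolidated clay, so the full stress increment lies on the virgin compression line:
S_c = C_c·H/(1+e₀)·log₁₀(σ'_f/σ'_0) = 0.22×7.3/(1+1.17)×log₁₀(169.29/49.292)
    = 0.74009 × 0.53585 = 0.3966 m

S_c ≈ 397 mm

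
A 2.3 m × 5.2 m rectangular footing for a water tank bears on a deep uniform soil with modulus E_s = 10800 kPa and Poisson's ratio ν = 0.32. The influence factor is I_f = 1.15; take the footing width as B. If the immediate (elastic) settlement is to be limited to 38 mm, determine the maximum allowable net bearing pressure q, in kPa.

q ≈ 173 kPa

S_e = q·B·(1−ν²)/E_s · I_f  ⇒  q = S_e·E_s / (B·(1−ν²)·I_f).
q = 0.038 × 10800 / (2.3 × 0.8976 × 1.15) = 172.9 kPa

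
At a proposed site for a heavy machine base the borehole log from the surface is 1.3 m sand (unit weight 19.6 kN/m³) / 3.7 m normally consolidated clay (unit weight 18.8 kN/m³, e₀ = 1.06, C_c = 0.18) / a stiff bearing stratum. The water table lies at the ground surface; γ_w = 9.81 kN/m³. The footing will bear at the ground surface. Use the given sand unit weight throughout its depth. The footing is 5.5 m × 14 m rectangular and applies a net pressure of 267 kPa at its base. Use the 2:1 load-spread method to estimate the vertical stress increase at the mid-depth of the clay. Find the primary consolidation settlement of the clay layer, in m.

Mid-depth of clay below the ground surface: z = 1.3 + 3.7/2 = 3.15 m.
Total vertical stress at mid-clay: σ_v = 19.6×1.3 + 18.8×1.85 = 60.26 kPa.
Pore pressure: u = 9.81×(3.15 − 0) = 30.902 kPa.
Initial effective stress: σ'_0 = σ_v − u = 60.26 − 30.902 = 29.358 kPa.
Stress increase at mid-clay by the 2:1 spreading method:
Δσ = qBL/((B+z)(L+z)) = 267×5.5×14/((5.5+3.15)(14+3.15)) = 138.59 kPa
Final effective stress: σ'_f = σ'_0 + Δσ = 29.358 + 138.59 = 167.95 kPa.
Normally consolidated clay, so the full stress increment lies on the virgin compression line:
S_c = C_c·H/(1+e₀)·log₁₀(σ'_f/σ'_0) = 0.18×3.7/(1+1.06)×log₁₀(167.95/29.358)
    = 0.3233 × 0.75745 = 0.2449 m

S_c ≈ 0.245 m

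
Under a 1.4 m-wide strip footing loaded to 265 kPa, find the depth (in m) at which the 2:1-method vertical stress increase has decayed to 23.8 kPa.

2:1 spreading — at depth z the loaded area has grown by z in each plan dimension:
qB/(B+z) = Δσ_z ⇒ z = qB/Δσ_z − B = 265×1.4/23.8 − 1.4 = 14.19 m

z ≈ 14.2 m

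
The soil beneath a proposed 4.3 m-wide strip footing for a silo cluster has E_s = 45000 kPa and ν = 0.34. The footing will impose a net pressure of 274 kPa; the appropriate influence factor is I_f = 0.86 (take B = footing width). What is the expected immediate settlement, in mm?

S_e ≈ 19.9 mm

Immediate (elastic) settlement: S_e = q·B·(1−ν²)/E_s · I_f.
S_e = 274 × 4.3 × (1 − 0.34²) / 45000 × 0.86
    = 274 × 4.3 × 0.8844 / 45000 × 0.86
    = 0.01991 m = 19.91 mm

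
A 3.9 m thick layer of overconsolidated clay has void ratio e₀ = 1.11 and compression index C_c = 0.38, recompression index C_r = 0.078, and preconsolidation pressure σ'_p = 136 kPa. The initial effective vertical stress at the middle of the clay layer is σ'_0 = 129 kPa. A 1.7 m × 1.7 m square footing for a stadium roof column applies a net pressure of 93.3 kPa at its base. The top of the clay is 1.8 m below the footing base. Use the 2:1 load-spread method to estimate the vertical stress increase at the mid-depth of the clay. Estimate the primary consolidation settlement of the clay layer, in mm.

Mid-depth of clay below the footing base: z = 1.8 + 3.9/2 = 3.75 m.
Stress increase at mid-clay by the 2:1 spreading method:
Δσ = qBL/((B+z)(L+z)) = 93.3×1.7×1.7/((1.7+3.75)(1.7+3.75)) = 9.0779 kPa
Final effective stress: σ'_f = 129 + 9.0779 = 138.08 kPa.
σ'_f = 138.08 > σ'_p = 136 kPa, so the stress path crosses the preconsolidation pressure — recompression up to σ'_p, then virgin compression beyond:
S_c = H/(1+e₀)·[C_r·log₁₀(σ'_p/σ'_0) + C_c·log₁₀(σ'_f/σ'_p)]
    = 3.9/2.11 × [0.078×log₁₀(136/129) + 0.38×log₁₀(138.08/136)]
    = 1.8483 × [0.00179 + 0.0025049] = 0.007938 m

S_c ≈ 7.94 mm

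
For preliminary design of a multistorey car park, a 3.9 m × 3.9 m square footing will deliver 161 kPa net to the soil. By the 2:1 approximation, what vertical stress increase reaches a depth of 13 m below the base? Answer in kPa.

Δσ_z ≈ 8.57 kPa

By the 2:1 method the load spreads at 1 horizontal : 2 vertical, so at depth z the loaded area has grown by z in each plan dimension:
Δσ = qBL/((B+z)(L+z)) = 161×3.9×3.9/((3.9+13)(3.9+13)) = 8.574 kPa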